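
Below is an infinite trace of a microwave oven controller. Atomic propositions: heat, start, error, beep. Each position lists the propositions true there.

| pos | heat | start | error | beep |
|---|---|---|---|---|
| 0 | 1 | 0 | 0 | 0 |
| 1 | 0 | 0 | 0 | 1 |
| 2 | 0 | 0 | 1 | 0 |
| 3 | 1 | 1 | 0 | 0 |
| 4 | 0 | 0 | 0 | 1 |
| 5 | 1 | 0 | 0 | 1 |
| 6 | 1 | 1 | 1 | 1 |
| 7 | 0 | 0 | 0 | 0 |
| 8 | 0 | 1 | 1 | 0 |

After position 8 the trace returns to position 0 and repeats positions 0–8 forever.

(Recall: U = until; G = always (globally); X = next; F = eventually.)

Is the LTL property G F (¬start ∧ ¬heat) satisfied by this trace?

Satisfied

F (¬start ∧ ¬heat) holds at every position 0..8, and those are all positions ever visited, so G F (¬start ∧ ¬heat) holds.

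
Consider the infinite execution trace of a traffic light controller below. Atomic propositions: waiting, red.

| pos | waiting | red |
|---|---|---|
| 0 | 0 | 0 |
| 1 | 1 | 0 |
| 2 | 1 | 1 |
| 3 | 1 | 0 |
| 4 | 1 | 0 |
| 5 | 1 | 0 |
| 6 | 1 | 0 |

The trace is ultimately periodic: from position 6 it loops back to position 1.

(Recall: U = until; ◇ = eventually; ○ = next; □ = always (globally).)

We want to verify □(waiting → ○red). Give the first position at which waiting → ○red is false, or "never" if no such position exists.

2

Check waiting → ○red at each position in order: 0 ✓, 1 ✓.
At position 2 the labels are {red, waiting} and the next position 3 has {waiting}, so waiting → ○red is false there. This is the first violation.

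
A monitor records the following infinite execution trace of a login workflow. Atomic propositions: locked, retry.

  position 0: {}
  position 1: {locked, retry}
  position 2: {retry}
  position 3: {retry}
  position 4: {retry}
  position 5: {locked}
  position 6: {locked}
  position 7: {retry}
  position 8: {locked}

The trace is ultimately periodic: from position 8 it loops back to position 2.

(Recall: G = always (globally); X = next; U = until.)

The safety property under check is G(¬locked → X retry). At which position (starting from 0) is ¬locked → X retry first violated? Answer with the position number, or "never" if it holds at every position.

4

Check ¬locked → X retry at each position in order: 0 ✓, 1 ✓, 2 ✓, 3 ✓.
At position 4 the labels are {retry} and the next position 5 has {locked}, so ¬locked → X retry is false there. This is the first violation.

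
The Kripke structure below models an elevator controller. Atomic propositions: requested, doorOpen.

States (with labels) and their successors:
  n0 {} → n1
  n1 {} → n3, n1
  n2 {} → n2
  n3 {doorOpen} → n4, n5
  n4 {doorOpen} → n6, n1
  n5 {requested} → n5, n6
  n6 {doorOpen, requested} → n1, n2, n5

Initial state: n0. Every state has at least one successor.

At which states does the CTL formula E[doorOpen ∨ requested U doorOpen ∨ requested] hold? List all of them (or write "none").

States satisfying doorOpen ∨ requested: {n3, n4, n5, n6}.
States satisfying E[doorOpen ∨ requested U doorOpen ∨ requested]: {n3, n4, n5, n6}.

{n3, n4, n5, n6}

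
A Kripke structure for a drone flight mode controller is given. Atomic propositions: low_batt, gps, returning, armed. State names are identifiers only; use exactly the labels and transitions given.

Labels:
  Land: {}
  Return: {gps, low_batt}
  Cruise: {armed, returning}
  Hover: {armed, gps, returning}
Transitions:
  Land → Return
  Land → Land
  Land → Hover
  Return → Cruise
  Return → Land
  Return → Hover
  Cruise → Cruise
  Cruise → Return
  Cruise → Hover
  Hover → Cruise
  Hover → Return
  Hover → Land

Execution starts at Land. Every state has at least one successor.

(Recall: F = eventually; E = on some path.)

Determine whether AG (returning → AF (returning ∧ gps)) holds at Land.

Does not hold

States satisfying returning → AF (returning ∧ gps): {Land, Return, Hover}.
States satisfying AG (returning → AF (returning ∧ gps)): ∅.
Cruise is reachable from Land and violates returning → AF (returning ∧ gps), so AG fails at Land.
Land ∉ Sat(AG (returning → AF (returning ∧ gps))).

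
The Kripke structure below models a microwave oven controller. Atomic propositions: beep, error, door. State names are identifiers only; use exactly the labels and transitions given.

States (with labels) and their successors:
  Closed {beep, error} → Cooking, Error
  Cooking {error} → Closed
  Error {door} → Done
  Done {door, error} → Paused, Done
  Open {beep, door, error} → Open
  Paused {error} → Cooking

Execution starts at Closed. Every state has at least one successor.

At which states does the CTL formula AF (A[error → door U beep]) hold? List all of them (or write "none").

States satisfying A[error → door U beep]: {Closed, Open}.
States satisfying AF (A[error → door U beep]): {Closed, Cooking, Open, Paused}.

{Closed, Cooking, Open, Paused}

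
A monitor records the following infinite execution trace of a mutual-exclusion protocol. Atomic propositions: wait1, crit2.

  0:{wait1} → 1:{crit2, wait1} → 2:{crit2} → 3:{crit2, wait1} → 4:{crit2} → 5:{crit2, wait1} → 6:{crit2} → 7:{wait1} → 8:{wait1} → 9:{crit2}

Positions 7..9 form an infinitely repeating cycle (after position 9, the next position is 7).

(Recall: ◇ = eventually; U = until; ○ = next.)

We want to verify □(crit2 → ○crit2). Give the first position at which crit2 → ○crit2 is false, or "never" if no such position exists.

Check crit2 → ○crit2 at each position in order: 0 ✓, 1 ✓, 2 ✓, 3 ✓, 4 ✓, 5 ✓.
At position 6 the labels are {crit2} and the next position 7 has {wait1}, so crit2 → ○crit2 is false there. This is the first violation.

6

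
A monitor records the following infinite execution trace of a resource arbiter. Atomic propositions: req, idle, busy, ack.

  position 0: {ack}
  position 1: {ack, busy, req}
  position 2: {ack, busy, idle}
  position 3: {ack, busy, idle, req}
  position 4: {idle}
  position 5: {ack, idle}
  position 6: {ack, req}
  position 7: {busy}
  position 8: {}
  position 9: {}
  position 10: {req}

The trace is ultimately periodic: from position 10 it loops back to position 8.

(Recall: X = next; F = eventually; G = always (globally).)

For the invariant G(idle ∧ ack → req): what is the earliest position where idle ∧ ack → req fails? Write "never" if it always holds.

Check idle ∧ ack → req at each position in order: 0 ✓, 1 ✓.
At position 2 the labels are {ack, busy, idle}, so idle ∧ ack → req is false there. This is the first violation.

2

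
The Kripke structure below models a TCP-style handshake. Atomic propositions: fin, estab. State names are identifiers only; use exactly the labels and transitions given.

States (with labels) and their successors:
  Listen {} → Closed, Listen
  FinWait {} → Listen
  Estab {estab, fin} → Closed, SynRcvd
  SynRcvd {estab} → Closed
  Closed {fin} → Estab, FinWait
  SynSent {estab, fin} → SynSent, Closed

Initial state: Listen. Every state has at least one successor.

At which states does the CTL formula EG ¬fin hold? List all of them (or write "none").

States satisfying ¬fin: {Listen, FinWait, SynRcvd}.
States satisfying EG ¬fin: {Listen, FinWait}.

{Listen, FinWait}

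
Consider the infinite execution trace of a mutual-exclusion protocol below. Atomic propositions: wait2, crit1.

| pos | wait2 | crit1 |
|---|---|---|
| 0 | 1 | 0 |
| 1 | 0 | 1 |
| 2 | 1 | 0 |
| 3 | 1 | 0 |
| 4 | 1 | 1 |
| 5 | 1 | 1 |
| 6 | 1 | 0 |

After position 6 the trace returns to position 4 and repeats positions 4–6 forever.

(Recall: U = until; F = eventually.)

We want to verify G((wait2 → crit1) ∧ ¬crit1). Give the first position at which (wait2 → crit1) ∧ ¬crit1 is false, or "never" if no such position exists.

At position 0 the labels are {wait2}, so (wait2 → crit1) ∧ ¬crit1 is false there. This is the first violation.

0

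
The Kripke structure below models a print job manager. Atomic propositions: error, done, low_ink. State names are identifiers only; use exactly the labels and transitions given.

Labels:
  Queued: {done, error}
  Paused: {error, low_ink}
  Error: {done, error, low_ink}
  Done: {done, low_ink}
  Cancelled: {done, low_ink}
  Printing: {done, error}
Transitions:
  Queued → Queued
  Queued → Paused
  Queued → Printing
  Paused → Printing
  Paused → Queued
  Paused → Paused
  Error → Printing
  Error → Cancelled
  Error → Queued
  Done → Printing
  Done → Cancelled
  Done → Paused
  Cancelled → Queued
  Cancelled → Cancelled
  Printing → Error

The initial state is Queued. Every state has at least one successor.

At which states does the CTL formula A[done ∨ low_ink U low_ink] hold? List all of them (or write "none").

States satisfying done ∨ low_ink: {Queued, Paused, Error, Done, Cancelled, Printing}.
States satisfying low_ink: {Paused, Error, Done, Cancelled}.
States satisfying A[done ∨ low_ink U low_ink]: {Paused, Error, Done, Cancelled, Printing}.

{Paused, Error, Done, Cancelled, Printing}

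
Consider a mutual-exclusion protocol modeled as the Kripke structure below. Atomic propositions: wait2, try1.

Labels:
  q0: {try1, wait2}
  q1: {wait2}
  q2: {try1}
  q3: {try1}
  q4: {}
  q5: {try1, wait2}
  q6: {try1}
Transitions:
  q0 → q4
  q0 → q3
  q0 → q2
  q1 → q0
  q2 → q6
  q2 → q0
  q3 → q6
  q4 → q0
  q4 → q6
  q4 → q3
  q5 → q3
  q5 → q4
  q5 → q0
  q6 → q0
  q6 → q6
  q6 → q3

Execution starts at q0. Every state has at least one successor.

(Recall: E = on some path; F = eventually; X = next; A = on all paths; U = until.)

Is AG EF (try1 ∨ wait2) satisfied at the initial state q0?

States satisfying EF (try1 ∨ wait2): {q0, q1, q2, q3, q4, q5, q6}.
States satisfying AG EF (try1 ∨ wait2): {q0, q1, q2, q3, q4, q5, q6}.
Every state reachable from q0 satisfies EF (try1 ∨ wait2).
q0 ∈ Sat(AG EF (try1 ∨ wait2)).

Holds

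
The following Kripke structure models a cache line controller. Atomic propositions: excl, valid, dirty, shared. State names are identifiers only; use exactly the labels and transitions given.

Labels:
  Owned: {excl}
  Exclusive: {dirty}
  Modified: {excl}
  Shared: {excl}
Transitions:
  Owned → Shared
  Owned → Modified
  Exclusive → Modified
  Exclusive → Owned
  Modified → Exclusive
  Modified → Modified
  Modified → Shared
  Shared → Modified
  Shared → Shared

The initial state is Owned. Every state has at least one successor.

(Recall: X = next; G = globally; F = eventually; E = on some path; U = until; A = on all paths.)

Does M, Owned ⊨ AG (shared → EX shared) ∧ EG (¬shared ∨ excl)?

States satisfying shared → EX shared: {Owned, Exclusive, Modified, Shared}.
States satisfying AG (shared → EX shared): {Owned, Exclusive, Modified, Shared}.
States satisfying ¬shared ∨ excl: {Owned, Exclusive, Modified, Shared}.
States satisfying EG (¬shared ∨ excl): {Owned, Exclusive, Modified, Shared}.
States satisfying AG (shared → EX shared) ∧ EG (¬shared ∨ excl): {Owned, Exclusive, Modified, Shared}.
Owned ∈ Sat(AG (shared → EX shared) ∧ EG (¬shared ∨ excl)).

Yes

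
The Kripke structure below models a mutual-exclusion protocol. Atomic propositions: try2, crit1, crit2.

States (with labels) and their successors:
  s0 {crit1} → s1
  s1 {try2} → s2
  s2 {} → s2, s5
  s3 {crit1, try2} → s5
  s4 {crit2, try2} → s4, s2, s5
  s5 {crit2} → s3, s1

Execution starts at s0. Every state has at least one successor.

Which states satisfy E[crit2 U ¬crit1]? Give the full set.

{s1, s2, s4, s5}

States satisfying crit2: {s4, s5}.
States satisfying ¬crit1: {s1, s2, s4, s5}.
States satisfying E[crit2 U ¬crit1]: {s1, s2, s4, s5}.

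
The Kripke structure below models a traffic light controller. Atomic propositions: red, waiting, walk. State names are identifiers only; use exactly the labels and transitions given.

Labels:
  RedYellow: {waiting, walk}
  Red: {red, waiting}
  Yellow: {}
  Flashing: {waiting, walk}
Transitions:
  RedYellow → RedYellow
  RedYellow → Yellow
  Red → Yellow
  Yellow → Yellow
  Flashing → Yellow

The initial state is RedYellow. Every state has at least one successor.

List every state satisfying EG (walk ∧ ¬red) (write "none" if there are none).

States satisfying walk ∧ ¬red: {RedYellow, Flashing}.
States satisfying EG (walk ∧ ¬red): {RedYellow}.

{RedYellow}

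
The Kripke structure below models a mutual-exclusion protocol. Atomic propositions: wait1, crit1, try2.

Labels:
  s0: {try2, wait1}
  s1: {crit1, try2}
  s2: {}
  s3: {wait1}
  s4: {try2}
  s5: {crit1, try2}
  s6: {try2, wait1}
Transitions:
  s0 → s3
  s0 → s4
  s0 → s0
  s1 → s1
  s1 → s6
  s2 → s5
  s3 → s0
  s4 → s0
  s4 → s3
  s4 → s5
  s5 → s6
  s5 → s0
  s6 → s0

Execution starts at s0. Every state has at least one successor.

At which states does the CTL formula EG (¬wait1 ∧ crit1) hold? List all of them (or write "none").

States satisfying ¬wait1 ∧ crit1: {s1, s5}.
States satisfying EG (¬wait1 ∧ crit1): {s1}.

{s1}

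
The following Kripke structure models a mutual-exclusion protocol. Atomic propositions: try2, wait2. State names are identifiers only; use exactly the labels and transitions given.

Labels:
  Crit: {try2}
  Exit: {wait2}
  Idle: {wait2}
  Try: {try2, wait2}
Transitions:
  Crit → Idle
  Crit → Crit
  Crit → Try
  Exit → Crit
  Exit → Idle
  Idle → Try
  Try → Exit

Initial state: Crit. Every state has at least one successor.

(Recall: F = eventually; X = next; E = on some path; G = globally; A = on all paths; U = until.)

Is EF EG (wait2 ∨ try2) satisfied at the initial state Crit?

States satisfying EG (wait2 ∨ try2): {Crit, Exit, Idle, Try}.
States satisfying EF EG (wait2 ∨ try2): {Crit, Exit, Idle, Try}.
Some path from Crit reaches a state where EG (wait2 ∨ try2) holds.
Crit ∈ Sat(EF EG (wait2 ∨ try2)).

Yes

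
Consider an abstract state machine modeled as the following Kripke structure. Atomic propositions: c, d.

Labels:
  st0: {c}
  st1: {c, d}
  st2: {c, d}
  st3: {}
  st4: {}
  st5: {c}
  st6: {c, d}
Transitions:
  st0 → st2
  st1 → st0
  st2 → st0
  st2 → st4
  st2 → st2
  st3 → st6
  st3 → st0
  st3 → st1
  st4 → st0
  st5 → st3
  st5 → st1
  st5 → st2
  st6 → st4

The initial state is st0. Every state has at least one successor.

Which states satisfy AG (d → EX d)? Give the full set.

{st0, st2, st4}

States satisfying d → EX d: {st0, st2, st3, st4, st5}.
States satisfying AG (d → EX d): {st0, st2, st4}.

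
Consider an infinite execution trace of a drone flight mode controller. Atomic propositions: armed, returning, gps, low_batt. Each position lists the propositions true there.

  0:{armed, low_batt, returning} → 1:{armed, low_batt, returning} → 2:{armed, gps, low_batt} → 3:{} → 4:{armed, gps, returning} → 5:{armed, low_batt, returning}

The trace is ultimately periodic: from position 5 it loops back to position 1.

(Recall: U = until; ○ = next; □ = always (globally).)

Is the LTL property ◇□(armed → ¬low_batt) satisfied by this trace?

Violated

□(armed → ¬low_batt) is false at every position 0..5, so it never becomes true and ◇□(armed → ¬low_batt) fails.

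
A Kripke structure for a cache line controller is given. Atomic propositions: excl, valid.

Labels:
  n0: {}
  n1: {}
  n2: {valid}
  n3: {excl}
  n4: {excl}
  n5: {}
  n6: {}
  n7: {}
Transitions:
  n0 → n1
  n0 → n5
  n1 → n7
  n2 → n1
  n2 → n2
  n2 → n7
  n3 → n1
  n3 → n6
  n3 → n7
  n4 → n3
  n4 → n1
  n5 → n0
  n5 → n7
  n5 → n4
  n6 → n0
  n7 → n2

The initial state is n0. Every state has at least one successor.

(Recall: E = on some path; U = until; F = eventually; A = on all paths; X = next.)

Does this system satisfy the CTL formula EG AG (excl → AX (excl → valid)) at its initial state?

No

States satisfying AG (excl → AX (excl → valid)): {n1, n2, n7}.
States satisfying EG AG (excl → AX (excl → valid)): {n1, n2, n7}.
No suitable path/successor from n0 witnesses the formula.
n0 ∉ Sat(EG AG (excl → AX (excl → valid))).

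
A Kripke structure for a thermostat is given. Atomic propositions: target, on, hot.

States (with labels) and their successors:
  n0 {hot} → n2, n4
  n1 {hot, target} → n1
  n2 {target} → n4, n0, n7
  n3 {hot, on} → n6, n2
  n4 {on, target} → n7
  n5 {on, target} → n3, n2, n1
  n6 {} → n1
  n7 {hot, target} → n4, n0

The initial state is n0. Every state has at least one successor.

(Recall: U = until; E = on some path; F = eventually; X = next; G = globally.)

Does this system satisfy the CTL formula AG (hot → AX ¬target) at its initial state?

Does not hold

States satisfying hot → AX ¬target: {n2, n4, n5, n6}.
States satisfying AG (hot → AX ¬target): ∅.
n0 is reachable from n0 and violates hot → AX ¬target, so AG fails at n0.
n0 ∉ Sat(AG (hot → AX ¬target)).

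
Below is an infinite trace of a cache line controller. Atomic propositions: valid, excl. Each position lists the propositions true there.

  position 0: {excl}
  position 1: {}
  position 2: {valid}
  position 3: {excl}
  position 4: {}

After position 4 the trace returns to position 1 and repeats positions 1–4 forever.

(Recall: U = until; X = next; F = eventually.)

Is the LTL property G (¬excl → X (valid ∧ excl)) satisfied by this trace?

Does not hold

¬excl → X (valid ∧ excl) must hold at every position from 0 onward. It fails at position 1, so G (¬excl → X (valid ∧ excl)) is false.
Positions where ¬excl holds: 1, 2, 4.
Check X (valid ∧ excl) at each: 1→fails, 2→fails, 4→fails.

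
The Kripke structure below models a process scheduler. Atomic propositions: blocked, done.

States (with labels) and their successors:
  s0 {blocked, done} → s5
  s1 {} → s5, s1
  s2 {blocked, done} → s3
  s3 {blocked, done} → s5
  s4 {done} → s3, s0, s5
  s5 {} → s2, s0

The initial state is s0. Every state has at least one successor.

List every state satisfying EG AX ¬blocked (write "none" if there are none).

{s1}

States satisfying AX ¬blocked: {s0, s1, s3}.
States satisfying EG AX ¬blocked: {s1}.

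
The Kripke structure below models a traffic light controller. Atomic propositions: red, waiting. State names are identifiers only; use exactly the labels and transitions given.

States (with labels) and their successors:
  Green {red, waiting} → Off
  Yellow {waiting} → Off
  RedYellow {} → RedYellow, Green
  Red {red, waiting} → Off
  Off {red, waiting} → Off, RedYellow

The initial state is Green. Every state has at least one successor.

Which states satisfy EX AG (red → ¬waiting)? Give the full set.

none

States satisfying AG (red → ¬waiting): ∅.
States satisfying EX AG (red → ¬waiting): ∅.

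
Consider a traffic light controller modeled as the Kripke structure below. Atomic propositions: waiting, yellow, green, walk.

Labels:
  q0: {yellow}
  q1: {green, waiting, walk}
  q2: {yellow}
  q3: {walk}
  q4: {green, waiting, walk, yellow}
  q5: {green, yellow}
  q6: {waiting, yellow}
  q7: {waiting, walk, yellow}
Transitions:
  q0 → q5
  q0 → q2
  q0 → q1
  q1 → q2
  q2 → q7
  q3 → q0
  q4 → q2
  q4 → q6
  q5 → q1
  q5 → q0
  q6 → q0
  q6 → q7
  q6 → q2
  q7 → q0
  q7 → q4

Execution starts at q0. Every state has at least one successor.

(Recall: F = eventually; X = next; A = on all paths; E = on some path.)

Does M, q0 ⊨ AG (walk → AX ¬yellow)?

Violated

States satisfying walk → AX ¬yellow: {q0, q2, q5, q6}.
States satisfying AG (walk → AX ¬yellow): ∅.
q1 is reachable from q0 and violates walk → AX ¬yellow, so AG fails at q0.
q0 ∉ Sat(AG (walk → AX ¬yellow)).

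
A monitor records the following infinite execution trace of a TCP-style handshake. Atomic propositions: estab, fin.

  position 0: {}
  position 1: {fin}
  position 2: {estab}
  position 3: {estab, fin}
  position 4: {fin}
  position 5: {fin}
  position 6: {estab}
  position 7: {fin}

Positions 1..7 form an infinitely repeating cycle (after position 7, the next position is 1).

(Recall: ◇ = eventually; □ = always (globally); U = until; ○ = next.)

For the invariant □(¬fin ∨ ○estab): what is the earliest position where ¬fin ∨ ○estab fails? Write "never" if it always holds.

3

Check ¬fin ∨ ○estab at each position in order: 0 ✓, 1 ✓, 2 ✓.
At position 3 the labels are {estab, fin} and the next position 4 has {fin}, so ¬fin ∨ ○estab is false there. This is the first violation.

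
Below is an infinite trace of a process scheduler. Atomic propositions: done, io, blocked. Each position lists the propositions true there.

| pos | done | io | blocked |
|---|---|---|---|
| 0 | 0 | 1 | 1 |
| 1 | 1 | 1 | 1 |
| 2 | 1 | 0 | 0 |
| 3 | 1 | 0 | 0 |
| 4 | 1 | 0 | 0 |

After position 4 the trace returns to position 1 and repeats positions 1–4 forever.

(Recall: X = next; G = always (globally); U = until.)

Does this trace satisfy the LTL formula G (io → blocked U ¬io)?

Holds

io → blocked U ¬io holds at every position 0..4, and those are all positions ever visited, so G (io → blocked U ¬io) holds.
Positions where io holds: 0, 1.
Check blocked U ¬io at each: 0→ok, 1→ok.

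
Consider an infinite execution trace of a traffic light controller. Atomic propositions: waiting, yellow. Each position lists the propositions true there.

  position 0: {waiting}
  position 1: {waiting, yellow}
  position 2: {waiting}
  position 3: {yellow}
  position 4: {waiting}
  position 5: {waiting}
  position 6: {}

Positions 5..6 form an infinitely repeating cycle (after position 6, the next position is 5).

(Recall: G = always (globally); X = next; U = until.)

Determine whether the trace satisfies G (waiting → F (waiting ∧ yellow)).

waiting → F (waiting ∧ yellow) must hold at every position from 0 onward. It fails at position 2, so G (waiting → F (waiting ∧ yellow)) is false.
Positions where waiting holds: 0, 1, 2, 4, 5.
Check F (waiting ∧ yellow) at each: 0→ok, 1→ok, 2→fails, 4→fails, 5→fails.

Does not hold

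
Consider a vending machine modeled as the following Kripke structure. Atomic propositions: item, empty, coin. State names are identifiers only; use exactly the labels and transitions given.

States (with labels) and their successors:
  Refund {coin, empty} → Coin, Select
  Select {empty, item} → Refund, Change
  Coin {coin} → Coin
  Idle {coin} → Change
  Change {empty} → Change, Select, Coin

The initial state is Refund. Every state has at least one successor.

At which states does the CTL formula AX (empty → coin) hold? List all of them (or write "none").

{Coin}

States satisfying empty → coin: {Refund, Coin, Idle}.
States satisfying AX (empty → coin): {Coin}.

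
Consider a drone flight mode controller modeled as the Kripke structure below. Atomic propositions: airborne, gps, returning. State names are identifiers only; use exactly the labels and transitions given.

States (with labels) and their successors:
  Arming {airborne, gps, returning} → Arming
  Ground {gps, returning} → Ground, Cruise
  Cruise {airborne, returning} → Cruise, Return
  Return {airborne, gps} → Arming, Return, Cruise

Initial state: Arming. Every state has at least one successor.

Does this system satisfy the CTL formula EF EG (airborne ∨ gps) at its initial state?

States satisfying EG (airborne ∨ gps): {Arming, Ground, Cruise, Return}.
States satisfying EF EG (airborne ∨ gps): {Arming, Ground, Cruise, Return}.
Some path from Arming reaches a state where EG (airborne ∨ gps) holds.
Arming ∈ Sat(EF EG (airborne ∨ gps)).

Holds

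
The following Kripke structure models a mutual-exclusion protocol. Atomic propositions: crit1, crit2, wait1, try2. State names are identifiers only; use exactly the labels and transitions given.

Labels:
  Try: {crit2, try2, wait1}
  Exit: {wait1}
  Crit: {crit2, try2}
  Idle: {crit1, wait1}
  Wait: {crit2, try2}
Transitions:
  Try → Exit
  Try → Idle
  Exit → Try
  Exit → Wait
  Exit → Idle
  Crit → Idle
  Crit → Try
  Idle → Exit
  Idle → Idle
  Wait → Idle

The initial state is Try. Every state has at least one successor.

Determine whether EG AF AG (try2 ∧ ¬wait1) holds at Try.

Does not hold

States satisfying AF AG (try2 ∧ ¬wait1): ∅.
States satisfying EG AF AG (try2 ∧ ¬wait1): ∅.
No suitable path/successor from Try witnesses the formula.
Try ∉ Sat(EG AF AG (try2 ∧ ¬wait1)).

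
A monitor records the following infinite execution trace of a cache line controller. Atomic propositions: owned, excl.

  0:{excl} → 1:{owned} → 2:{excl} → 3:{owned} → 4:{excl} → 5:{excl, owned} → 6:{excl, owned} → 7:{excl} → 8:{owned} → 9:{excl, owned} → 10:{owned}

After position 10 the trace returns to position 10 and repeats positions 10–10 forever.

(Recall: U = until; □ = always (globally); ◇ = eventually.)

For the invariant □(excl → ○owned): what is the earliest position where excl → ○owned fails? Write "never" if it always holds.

Check excl → ○owned at each position in order: 0 ✓, 1 ✓, 2 ✓, 3 ✓, 4 ✓, 5 ✓.
At position 6 the labels are {excl, owned} and the next position 7 has {excl}, so excl → ○owned is false there. This is the first violation.

6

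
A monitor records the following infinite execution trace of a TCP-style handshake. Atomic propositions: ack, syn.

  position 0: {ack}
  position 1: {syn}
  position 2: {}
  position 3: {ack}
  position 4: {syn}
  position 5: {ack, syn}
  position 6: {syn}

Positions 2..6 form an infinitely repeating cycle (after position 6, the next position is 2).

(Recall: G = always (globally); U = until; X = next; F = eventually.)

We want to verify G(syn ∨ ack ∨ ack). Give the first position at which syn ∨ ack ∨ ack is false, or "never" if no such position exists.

Check syn ∨ ack ∨ ack at each position in order: 0 ✓, 1 ✓.
At position 2 the labels are {}, so syn ∨ ack ∨ ack is false there. This is the first violation.

2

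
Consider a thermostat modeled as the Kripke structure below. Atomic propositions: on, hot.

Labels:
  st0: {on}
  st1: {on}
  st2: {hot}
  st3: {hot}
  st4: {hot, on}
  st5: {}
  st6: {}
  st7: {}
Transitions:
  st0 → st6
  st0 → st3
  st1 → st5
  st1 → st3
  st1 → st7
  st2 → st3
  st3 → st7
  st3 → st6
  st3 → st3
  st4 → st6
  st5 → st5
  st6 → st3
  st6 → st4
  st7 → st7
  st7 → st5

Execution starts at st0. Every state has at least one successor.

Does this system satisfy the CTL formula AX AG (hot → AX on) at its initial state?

States satisfying AG (hot → AX on): {st5, st7}.
States satisfying AX AG (hot → AX on): {st5, st7}.
st0 ∉ Sat(AX AG (hot → AX on)).

Violated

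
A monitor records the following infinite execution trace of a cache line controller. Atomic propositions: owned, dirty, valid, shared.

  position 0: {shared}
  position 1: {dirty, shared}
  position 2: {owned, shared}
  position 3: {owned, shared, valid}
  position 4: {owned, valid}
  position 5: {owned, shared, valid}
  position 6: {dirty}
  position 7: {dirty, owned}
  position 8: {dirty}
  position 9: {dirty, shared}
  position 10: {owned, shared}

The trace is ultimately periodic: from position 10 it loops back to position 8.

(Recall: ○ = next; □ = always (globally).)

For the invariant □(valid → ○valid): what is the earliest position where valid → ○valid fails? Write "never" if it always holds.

Check valid → ○valid at each position in order: 0 ✓, 1 ✓, 2 ✓, 3 ✓, 4 ✓.
At position 5 the labels are {owned, shared, valid} and the next position 6 has {dirty}, so valid → ○valid is false there. This is the first violation.

5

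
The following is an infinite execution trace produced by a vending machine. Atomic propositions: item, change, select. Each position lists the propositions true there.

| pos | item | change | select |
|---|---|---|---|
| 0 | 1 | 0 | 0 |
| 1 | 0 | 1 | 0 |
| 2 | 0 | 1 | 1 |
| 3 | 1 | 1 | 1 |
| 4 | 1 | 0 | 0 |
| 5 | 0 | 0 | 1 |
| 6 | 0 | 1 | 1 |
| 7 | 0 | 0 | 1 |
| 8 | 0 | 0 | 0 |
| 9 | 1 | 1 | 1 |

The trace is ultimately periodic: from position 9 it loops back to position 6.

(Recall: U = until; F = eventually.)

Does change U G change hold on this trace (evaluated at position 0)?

Walking from position 0: at position 0, G change has not yet held and change fails, so change U G change is false.

Violated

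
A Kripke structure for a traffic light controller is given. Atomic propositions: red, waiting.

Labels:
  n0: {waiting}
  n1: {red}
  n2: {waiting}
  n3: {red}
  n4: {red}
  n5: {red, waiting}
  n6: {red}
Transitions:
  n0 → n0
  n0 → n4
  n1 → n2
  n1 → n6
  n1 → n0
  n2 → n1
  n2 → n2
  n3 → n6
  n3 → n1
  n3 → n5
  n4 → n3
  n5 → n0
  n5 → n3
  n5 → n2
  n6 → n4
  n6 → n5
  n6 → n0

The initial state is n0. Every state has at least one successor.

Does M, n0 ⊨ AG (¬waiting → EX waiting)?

States satisfying ¬waiting → EX waiting: {n0, n1, n2, n3, n5, n6}.
States satisfying AG (¬waiting → EX waiting): ∅.
n4 is reachable from n0 and violates ¬waiting → EX waiting, so AG fails at n0.
n0 ∉ Sat(AG (¬waiting → EX waiting)).

Violated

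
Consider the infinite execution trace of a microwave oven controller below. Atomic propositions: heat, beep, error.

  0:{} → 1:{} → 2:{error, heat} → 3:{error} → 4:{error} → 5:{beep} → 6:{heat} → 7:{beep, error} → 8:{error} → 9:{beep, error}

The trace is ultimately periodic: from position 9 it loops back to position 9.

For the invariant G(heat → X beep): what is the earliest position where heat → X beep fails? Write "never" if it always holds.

2

Check heat → X beep at each position in order: 0 ✓, 1 ✓.
At position 2 the labels are {error, heat} and the next position 3 has {error}, so heat → X beep is false there. This is the first violation.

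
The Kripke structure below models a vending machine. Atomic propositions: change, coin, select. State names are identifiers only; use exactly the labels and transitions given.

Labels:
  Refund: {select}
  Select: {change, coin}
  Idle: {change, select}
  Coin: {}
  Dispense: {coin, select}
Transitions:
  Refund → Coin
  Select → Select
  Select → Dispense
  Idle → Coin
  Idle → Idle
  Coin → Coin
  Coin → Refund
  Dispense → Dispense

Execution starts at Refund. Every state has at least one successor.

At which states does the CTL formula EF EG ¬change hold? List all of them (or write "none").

{Refund, Select, Idle, Coin, Dispense}

States satisfying EG ¬change: {Refund, Coin, Dispense}.
States satisfying EF EG ¬change: {Refund, Select, Idle, Coin, Dispense}.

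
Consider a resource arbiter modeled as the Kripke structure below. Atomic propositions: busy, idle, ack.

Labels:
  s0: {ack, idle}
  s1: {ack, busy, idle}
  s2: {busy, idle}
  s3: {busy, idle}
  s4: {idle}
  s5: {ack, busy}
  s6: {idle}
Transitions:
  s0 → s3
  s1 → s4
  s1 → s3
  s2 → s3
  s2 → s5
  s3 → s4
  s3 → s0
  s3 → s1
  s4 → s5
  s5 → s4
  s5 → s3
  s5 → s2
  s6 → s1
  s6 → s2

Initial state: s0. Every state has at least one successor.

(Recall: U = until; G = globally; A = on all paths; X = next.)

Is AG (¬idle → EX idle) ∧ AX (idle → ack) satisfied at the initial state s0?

States satisfying ¬idle → EX idle: {s0, s1, s2, s3, s4, s5, s6}.
States satisfying AG (¬idle → EX idle): {s0, s1, s2, s3, s4, s5, s6}.
States satisfying idle → ack: {s0, s1, s5}.
States satisfying AX (idle → ack): {s4}.
States satisfying AG (¬idle → EX idle) ∧ AX (idle → ack): {s4}.
s0 ∉ Sat(AG (¬idle → EX idle) ∧ AX (idle → ack)).

Does not hold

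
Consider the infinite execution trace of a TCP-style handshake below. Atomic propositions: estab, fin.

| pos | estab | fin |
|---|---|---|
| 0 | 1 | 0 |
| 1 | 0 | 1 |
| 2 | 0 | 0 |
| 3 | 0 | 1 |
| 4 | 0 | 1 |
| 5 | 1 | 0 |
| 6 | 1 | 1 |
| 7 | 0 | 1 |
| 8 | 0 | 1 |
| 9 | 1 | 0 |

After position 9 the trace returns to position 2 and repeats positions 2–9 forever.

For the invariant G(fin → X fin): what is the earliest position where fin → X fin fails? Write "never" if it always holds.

Check fin → X fin at each position in order: 0 ✓.
At position 1 the labels are {fin} and the next position 2 has {}, so fin → X fin is false there. This is the first violation.

1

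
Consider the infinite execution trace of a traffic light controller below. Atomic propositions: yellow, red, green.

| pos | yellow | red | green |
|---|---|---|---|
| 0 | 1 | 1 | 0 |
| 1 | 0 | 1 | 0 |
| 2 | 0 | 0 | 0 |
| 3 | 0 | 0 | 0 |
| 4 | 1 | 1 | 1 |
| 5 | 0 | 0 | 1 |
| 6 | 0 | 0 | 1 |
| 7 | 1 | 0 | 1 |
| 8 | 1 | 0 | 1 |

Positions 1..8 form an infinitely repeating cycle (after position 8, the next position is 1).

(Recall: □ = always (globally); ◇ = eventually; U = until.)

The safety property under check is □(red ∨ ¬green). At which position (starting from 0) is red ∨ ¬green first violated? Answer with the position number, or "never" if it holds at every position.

5

Check red ∨ ¬green at each position in order: 0 ✓, 1 ✓, 2 ✓, 3 ✓, 4 ✓.
At position 5 the labels are {green}, so red ∨ ¬green is false there. This is the first violation.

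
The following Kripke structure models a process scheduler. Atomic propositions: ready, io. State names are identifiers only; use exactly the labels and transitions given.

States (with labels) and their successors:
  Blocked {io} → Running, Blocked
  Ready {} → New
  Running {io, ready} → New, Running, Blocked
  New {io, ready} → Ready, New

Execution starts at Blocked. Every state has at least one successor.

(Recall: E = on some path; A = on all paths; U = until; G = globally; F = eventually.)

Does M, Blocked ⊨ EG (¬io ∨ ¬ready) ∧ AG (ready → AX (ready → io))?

Holds

States satisfying ¬io ∨ ¬ready: {Blocked, Ready}.
States satisfying EG (¬io ∨ ¬ready): {Blocked}.
States satisfying ready → AX (ready → io): {Blocked, Ready, Running, New}.
States satisfying AG (ready → AX (ready → io)): {Blocked, Ready, Running, New}.
States satisfying EG (¬io ∨ ¬ready) ∧ AG (ready → AX (ready → io)): {Blocked}.
Blocked ∈ Sat(EG (¬io ∨ ¬ready) ∧ AG (ready → AX (ready → io))).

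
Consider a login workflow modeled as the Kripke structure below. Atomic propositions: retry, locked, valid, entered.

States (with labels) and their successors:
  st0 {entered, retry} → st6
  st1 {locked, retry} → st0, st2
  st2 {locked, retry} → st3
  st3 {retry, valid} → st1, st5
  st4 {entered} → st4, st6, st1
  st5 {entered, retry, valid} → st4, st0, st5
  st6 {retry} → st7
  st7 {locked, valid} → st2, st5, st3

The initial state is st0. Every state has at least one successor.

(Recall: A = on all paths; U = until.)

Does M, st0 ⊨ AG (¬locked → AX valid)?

No

States satisfying ¬locked → AX valid: {st1, st2, st6, st7}.
States satisfying AG (¬locked → AX valid): ∅.
st0 is reachable from st0 and violates ¬locked → AX valid, so AG fails at st0.
st0 ∉ Sat(AG (¬locked → AX valid)).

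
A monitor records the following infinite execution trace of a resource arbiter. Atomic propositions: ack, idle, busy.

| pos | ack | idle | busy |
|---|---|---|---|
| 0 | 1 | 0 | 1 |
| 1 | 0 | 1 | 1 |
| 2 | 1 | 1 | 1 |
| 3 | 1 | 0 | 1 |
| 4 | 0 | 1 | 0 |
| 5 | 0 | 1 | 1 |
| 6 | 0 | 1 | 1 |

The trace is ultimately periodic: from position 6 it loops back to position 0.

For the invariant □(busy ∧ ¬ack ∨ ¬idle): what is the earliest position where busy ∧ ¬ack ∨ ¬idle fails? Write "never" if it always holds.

2

Check busy ∧ ¬ack ∨ ¬idle at each position in order: 0 ✓, 1 ✓.
At position 2 the labels are {ack, busy, idle}, so busy ∧ ¬ack ∨ ¬idle is false there. This is the first violation.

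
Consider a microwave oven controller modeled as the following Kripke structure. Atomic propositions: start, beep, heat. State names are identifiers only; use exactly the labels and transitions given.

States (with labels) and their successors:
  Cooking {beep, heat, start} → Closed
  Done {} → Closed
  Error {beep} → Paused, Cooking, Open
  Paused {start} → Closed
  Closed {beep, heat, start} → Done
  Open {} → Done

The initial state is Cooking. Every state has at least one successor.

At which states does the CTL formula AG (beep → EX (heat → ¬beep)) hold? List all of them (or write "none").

{Done, Paused, Closed, Open}

States satisfying beep → EX (heat → ¬beep): {Done, Error, Paused, Closed, Open}.
States satisfying AG (beep → EX (heat → ¬beep)): {Done, Paused, Closed, Open}.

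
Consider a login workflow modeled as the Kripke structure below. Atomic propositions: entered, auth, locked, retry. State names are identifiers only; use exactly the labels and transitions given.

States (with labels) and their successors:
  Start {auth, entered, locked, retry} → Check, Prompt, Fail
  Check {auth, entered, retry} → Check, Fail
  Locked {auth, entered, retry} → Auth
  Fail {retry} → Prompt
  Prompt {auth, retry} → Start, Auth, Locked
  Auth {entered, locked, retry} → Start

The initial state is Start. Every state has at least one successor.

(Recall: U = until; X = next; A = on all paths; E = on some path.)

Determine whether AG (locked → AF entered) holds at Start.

States satisfying locked → AF entered: {Start, Check, Locked, Fail, Prompt, Auth}.
States satisfying AG (locked → AF entered): {Start, Check, Locked, Fail, Prompt, Auth}.
Every state reachable from Start satisfies locked → AF entered.
Start ∈ Sat(AG (locked → AF entered)).

Satisfied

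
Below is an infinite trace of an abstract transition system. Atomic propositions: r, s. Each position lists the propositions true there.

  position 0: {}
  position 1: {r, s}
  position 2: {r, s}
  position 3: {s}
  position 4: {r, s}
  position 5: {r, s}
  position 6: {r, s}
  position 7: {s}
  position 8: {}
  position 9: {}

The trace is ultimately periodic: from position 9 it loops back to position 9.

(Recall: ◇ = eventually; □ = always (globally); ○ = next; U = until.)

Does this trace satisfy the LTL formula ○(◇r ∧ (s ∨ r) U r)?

Holds

The position after 0 is 1; ◇r ∧ (s ∨ r) U r is true there.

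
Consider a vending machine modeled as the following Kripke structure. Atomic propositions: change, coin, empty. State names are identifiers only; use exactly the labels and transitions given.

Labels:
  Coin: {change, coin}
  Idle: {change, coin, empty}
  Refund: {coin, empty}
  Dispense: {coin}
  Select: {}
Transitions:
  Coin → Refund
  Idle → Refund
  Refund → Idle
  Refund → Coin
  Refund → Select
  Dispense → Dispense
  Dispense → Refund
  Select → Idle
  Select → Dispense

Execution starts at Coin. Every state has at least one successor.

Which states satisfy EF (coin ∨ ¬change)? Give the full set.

States satisfying coin ∨ ¬change: {Coin, Idle, Refund, Dispense, Select}.
States satisfying EF (coin ∨ ¬change): {Coin, Idle, Refund, Dispense, Select}.

{Coin, Idle, Refund, Dispense, Select}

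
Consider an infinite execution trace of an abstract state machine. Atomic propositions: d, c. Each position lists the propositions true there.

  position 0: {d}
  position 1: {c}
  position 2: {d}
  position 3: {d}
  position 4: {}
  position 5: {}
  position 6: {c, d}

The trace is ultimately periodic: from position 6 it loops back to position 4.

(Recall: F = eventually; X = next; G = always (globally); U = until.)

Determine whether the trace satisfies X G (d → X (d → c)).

Violated

The position after 0 is 1; G (d → X (d → c)) is false there.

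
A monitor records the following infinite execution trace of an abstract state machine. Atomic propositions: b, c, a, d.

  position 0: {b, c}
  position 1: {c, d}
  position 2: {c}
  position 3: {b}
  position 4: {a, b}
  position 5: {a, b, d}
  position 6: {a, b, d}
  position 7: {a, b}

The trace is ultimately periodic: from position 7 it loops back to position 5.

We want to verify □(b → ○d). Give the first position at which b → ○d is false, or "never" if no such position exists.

3

Check b → ○d at each position in order: 0 ✓, 1 ✓, 2 ✓.
At position 3 the labels are {b} and the next position 4 has {a, b}, so b → ○d is false there. This is the first violation.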